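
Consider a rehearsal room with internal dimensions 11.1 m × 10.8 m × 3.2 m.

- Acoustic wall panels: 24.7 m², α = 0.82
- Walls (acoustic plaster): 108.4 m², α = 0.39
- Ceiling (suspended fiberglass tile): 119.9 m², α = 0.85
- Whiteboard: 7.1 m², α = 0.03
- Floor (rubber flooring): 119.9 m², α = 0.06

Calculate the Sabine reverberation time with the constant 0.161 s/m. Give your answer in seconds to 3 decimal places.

0.359 seconds

Total absorption A = 24.7·0.82 + 108.4·0.39 + 119.9·0.85 + 7.1·0.03 + 119.9·0.06
  = 20.254 + 42.276 + 101.915 + 0.213 + 7.194 = 171.852 m² sabins.
V = 11.1·10.8·3.2 = 383.616 m³.
Sabine: RT60 = 0.161 × 383.616 / 171.852 = 0.359 s.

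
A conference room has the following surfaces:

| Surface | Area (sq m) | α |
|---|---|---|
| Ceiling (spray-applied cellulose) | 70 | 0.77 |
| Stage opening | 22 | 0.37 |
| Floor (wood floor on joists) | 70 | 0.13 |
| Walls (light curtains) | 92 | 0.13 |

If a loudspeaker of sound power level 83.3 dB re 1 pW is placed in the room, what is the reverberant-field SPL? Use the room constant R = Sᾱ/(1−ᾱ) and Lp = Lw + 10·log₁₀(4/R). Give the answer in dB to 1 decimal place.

68.4 dB

A = 83.100 sabins; S = 254.0 sq m.
ᾱ = 83.100/254.0 = 0.3272; R = Sᾱ/(1−ᾱ) = 83.100/(1−0.3272) = 123.514 sq m.
Lp = 83.3 + 10·log₁₀(4/123.514) = 83.3 + (-14.90) = 68.4 dB.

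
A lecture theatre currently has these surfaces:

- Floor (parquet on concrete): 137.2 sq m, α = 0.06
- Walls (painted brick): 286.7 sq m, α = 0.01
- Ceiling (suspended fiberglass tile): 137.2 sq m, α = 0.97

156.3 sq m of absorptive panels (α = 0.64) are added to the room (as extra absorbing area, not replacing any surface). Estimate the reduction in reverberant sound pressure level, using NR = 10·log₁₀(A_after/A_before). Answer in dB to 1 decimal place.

A_before = Σ Sᵢαᵢ = 137.2×0.06 + 286.7×0.01 + 137.2×0.97 = 144.183 sabins.
Treatment contributes 156.3·0.64 = 100.032 sabins.
New total A_after = 244.215 sabins.
Reduction = 10 log₁₀(A_after/A_before) = 10 log₁₀(1.6938) = 2.3 dB.

2.3 dB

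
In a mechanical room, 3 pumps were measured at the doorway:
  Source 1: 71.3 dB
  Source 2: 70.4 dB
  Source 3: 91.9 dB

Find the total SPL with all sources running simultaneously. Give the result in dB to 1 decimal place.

Sum in the linear (power) domain: Σ 10^(Lᵢ/10) = 10^(71.3/10) + 10^(70.4/10) + 10^(91.9/10) = 1.573e+09.
Combined level = 10 log₁₀(1.573e+09) = 92.0 dB.

92.0 dB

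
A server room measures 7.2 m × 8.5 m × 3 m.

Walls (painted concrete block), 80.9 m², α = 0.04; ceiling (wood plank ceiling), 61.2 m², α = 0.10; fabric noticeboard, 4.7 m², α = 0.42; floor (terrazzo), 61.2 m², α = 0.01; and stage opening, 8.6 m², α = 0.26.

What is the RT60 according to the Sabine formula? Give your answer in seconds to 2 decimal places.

Summing Sᵢαᵢ: 3.236 + 6.120 + 1.974 + 0.612 + 2.236 → A = 14.178 sabins.
Volume V = 7.2 × 8.5 × 3 = 183.6 m³.
Sabine: RT60 = 0.161 × 183.6 / 14.178 = 2.08 s.

2.08 s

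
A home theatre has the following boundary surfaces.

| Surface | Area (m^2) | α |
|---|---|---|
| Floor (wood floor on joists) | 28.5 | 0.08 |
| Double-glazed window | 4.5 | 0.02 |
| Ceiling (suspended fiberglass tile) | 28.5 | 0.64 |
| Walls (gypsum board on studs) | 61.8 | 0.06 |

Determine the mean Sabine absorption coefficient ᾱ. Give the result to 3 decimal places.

Total surface area S = 123.3 m^2.
Σ(Sᵢαᵢ) = 28.5×0.08 + 4.5×0.02 + 28.5×0.64 + 61.8×0.06 = 24.318.
ᾱ = A/S = 0.197.

0.197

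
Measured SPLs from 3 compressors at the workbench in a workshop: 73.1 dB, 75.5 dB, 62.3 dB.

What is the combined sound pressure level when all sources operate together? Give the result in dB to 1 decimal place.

Sum in the linear (power) domain: Σ 10^(Lᵢ/10) = 10^(73.1/10) + 10^(75.5/10) + 10^(62.3/10) = 5.76e+07.
Combined level = 10 log₁₀(5.76e+07) = 77.6 dB.

77.6 dB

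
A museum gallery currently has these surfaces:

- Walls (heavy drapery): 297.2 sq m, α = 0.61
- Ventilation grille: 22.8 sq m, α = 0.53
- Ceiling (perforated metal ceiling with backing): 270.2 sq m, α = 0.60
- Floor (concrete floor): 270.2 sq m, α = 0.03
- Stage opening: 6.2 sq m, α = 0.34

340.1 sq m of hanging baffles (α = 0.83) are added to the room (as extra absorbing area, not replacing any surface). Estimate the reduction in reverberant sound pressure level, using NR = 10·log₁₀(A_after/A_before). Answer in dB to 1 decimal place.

2.5 dB

Total absorption A_before = 297.2*0.61 + 22.8*0.53 + 270.2*0.60 + 270.2*0.03 + 6.2*0.34
  = 181.292 + 12.084 + 162.120 + 8.106 + 2.108 = 365.710 sq m sabins.
Treatment contributes 340.1·0.83 = 282.283 sabins.
A_after = 365.710 + 282.283 = 647.993 sabins.
Reduction = 10 log₁₀(A_after/A_before) = 10 log₁₀(1.7719) = 2.5 dB.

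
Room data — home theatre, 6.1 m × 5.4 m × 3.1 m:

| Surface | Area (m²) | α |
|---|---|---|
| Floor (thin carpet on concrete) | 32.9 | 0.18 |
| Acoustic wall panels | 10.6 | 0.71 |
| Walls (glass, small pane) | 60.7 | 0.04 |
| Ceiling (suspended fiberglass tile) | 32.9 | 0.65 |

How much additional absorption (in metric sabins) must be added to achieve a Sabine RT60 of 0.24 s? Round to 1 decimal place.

31.2 sabins

Equivalent absorption area: A₁ = 32.9*0.18 + 10.6*0.71 + 60.7*0.04 + 32.9*0.65 = 37.261 m².
Target A₂ = 0.161·102.114/0.24 = 68.501 sabins (V = 102.114 m³).
Shortfall: 68.501 − 37.261 = 31.2 sabins.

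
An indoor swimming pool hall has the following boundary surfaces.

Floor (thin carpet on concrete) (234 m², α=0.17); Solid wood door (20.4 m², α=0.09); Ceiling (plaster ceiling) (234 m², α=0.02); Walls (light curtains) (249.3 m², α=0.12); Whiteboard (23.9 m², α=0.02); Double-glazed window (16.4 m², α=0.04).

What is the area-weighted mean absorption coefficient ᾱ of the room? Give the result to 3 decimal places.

0.099

Total surface area S = 778.0 m².
Σ(Sᵢαᵢ) = 234·0.17 + 20.4·0.09 + 234·0.02 + 249.3·0.12 + 23.9·0.02 + 16.4·0.04 = 77.346.
ᾱ = A/S = 0.099.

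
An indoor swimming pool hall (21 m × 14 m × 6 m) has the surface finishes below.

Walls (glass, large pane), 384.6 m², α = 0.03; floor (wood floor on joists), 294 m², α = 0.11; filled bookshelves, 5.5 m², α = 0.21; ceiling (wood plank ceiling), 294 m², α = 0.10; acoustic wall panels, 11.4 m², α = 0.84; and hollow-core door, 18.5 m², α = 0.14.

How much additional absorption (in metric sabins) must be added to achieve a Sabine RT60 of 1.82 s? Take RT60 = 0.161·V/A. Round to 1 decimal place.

69.4 sabins

Equivalent absorption area: A₁ = 384.6×0.03 + 294×0.11 + 5.5×0.21 + 294×0.10 + 11.4×0.84 + 18.5×0.14 = 86.599 m².
Target A₂ = 0.161·1764/1.82 = 156.046 sabins (V = 1764 m³).
Additional absorption ΔA = 156.046 − 86.599 = 69.4 sabins.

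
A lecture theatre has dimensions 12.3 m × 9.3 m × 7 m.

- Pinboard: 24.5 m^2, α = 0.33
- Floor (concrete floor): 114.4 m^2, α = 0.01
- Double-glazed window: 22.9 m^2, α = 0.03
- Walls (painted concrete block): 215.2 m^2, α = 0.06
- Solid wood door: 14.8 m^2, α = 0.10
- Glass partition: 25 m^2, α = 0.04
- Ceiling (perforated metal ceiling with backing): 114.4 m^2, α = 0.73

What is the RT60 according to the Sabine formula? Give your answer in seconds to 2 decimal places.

1.18 s

Total absorption A = 24.5*0.33 + 114.4*0.01 + 22.9*0.03 + 215.2*0.06 + 14.8*0.10 + 25*0.04 + 114.4*0.73
  = 8.085 + 1.144 + 0.687 + 12.912 + 1.480 + 1.000 + 83.512 = 108.820 m^2 sabins.
V = 12.3·9.3·7 = 800.73 m³.
T = 0.161 V/A = 0.161·800.73/108.820 = 1.18 s.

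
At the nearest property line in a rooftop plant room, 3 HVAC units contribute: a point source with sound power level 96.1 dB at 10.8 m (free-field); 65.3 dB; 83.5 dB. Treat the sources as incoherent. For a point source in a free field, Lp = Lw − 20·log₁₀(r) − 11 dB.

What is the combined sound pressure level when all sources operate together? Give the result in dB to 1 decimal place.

Source at 10.8 m: Lp = 96.1 − 20·log₁₀(10.8) − 11 = 64.4 dB.
Σ 10^(Lᵢ/10) = 2.3e+08.
Back to dB: 10·log₁₀ Σ = 83.6 dB.

83.6 dB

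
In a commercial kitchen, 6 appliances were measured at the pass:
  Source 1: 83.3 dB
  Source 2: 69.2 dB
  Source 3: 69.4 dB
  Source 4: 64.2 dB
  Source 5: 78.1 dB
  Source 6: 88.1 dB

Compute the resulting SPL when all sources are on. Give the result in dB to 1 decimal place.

Sum in the linear (power) domain: Σ 10^(Lᵢ/10) = 10^(83.3/10) + 10^(69.2/10) + 10^(69.4/10) + 10^(64.2/10) + 10^(78.1/10) + 10^(88.1/10) = 9.437e+08.
Combined level = 10 log₁₀(9.437e+08) = 89.7 dB.

89.7 dB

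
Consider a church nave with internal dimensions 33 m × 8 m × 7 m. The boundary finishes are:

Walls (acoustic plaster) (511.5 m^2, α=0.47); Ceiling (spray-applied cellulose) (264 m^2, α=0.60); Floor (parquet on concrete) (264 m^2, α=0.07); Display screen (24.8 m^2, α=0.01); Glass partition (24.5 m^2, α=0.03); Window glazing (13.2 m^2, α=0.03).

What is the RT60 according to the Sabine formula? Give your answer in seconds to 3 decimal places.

Equivalent absorption area: A = 511.5·0.47 + 264·0.60 + 264·0.07 + 24.8·0.01 + 24.5·0.03 + 13.2·0.03 = 418.664 m^2.
Volume V = 33 × 8 × 7 = 1848 m³.
RT60 = 0.161 · V / A = 0.161 × 1848 / 418.664 = 0.711 s.

0.711 s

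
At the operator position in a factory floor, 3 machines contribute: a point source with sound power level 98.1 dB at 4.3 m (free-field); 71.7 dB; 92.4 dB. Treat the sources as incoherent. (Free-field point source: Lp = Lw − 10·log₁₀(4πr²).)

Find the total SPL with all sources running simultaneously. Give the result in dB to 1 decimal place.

92.5 dB

Source at 4.3 m: Lp = 98.1 − 10·log₁₀(4π·4.3²) = 98.1 − 10·log₁₀(232.352) = 74.4 dB.
Converting to relative power and adding: 10^(74.4/10) + 10^(71.7/10) + 10^(92.4/10) = 1.78e+09.
L_total = 10·log₁₀(1.78e+09) = 92.5 dB.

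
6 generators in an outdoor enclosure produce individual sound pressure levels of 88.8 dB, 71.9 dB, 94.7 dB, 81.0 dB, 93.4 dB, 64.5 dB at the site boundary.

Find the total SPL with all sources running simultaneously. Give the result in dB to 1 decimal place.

97.8 dB

Converting to relative power and adding: 10^(88.8/10) + 10^(71.9/10) + 10^(94.7/10) + 10^(81.0/10) + 10^(93.4/10) + 10^(64.5/10) = 6.042e+09.
Combined level = 10 log₁₀(6.042e+09) = 97.8 dB.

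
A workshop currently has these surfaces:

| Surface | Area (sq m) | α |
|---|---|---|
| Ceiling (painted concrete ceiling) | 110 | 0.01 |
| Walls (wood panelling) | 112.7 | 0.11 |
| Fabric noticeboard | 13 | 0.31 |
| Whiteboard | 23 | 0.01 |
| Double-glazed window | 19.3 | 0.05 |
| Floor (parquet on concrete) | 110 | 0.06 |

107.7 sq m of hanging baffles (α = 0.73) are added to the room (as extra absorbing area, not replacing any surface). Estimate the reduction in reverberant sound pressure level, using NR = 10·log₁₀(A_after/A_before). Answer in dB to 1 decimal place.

Total absorption A_before = 110×0.01 + 112.7×0.11 + 13×0.31 + 23×0.01 + 19.3×0.05 + 110×0.06
  = 1.100 + 12.397 + 4.030 + 0.230 + 0.965 + 6.600 = 25.322 sq m sabins.
Added absorption = 107.7 × 0.73 = 78.621 sabins.
A_after = 25.322 + 78.621 = 103.943 sabins.
NR = 10·log₁₀(103.943/25.322) = 6.1 dB.

6.1 dB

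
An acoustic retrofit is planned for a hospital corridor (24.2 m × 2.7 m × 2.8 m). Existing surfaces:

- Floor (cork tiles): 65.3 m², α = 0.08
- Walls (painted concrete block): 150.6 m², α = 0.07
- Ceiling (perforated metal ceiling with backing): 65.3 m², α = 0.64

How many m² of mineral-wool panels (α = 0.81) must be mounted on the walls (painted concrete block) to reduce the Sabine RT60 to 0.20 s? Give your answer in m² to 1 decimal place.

121.2

Equivalent absorption area: A₁ = 65.3×0.08 + 150.6×0.07 + 65.3×0.64 = 57.558 m².
Required A₂ = 0.161·182.952/0.20 = 147.276 sabins.
ΔA needed = 147.276 − 57.558 = 89.718 sabins.
Net gain per m²: Δα = 0.81 − 0.07 = 0.74.
Area = ΔA/Δα = 89.718/0.74 = 121.2 m².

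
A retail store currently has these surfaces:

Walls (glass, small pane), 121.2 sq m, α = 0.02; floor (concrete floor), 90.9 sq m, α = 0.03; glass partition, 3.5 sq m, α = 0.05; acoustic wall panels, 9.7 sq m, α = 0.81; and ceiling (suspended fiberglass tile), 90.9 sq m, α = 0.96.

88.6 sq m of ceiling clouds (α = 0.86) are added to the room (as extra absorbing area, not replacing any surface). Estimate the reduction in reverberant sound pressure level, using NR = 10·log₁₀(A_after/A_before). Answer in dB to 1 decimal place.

2.5 dB

Total absorption A_before = 121.2*0.02 + 90.9*0.03 + 3.5*0.05 + 9.7*0.81 + 90.9*0.96
  = 2.424 + 2.727 + 0.175 + 7.857 + 87.264 = 100.447 sq m sabins.
Treatment contributes 88.6·0.86 = 76.196 sabins.
A_after = 100.447 + 76.196 = 176.643 sabins.
Reduction = 10 log₁₀(A_after/A_before) = 10 log₁₀(1.7586) = 2.5 dB.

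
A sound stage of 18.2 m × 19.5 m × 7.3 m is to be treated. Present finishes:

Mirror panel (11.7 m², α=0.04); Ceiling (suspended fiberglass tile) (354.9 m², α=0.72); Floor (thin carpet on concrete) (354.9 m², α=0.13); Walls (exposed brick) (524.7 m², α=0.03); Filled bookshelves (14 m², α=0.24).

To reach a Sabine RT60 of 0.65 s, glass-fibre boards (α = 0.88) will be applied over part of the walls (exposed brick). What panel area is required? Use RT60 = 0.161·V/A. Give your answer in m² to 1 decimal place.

377.0

Total absorption A₁ = 11.7·0.04 + 354.9·0.72 + 354.9·0.13 + 524.7·0.03 + 14·0.24
  = 0.468 + 255.528 + 46.137 + 15.741 + 3.360 = 321.234 m² sabins.
Required A₂ = 0.161·2590.77/0.65 = 641.714 sabins.
Absorption to add: 641.714 − 321.234 = 320.480 sabins.
Each m² of panel replacing the walls (exposed brick) adds (0.88 − 0.03) = 0.85 sabins.
Panel area = 320.480 / 0.85 = 377.0 m².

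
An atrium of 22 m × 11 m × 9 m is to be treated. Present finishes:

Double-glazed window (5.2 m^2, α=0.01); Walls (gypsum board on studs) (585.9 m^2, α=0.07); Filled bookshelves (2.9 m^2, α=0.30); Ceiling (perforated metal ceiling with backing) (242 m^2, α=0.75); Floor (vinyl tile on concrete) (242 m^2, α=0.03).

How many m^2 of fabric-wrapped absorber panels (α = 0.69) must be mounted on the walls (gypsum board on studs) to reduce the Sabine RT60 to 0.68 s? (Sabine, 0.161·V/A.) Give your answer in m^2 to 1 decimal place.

Total absorption A₁ = 5.2·0.01 + 585.9·0.07 + 2.9·0.30 + 242·0.75 + 242·0.03
  = 0.052 + 41.013 + 0.870 + 181.500 + 7.260 = 230.695 m^2 sabins.
Required A₂ = 0.161·2178/0.68 = 515.674 sabins.
ΔA needed = 515.674 − 230.695 = 284.979 sabins.
Each m^2 of panel replacing the walls (gypsum board on studs) adds (0.69 − 0.07) = 0.62 sabins.
Panel area = 284.979 / 0.62 = 459.6 m^2.

459.6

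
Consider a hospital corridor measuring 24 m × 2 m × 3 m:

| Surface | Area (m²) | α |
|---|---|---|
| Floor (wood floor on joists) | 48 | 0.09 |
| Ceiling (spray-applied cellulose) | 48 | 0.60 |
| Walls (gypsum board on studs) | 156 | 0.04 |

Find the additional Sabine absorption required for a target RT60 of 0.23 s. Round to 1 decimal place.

61.4 sabins

A₁ = Σ Sᵢαᵢ = 48×0.09 + 48×0.60 + 156×0.04 = 39.360 sabins.
Target A₂ = 0.161·144/0.23 = 100.800 sabins (V = 144 m³).
ΔA = A₂ − A₁ = 100.800 − 39.360 = 61.4 sabins.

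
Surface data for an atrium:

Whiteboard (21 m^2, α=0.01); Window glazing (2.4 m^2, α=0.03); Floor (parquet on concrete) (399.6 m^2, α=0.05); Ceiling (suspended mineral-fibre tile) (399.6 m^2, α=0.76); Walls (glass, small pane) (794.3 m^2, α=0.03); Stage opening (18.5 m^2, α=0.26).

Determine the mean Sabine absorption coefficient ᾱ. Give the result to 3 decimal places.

S = Σ Sᵢ = 21 + 2.4 + 399.6 + 399.6 + 794.3 + 18.5 = 1635.4 m^2.
A = 21×0.01 + 2.4×0.03 + 399.6×0.05 + 399.6×0.76 + 794.3×0.03 + 18.5×0.26 = 352.597 sabins.
ᾱ = 352.597 / 1635.4 = 0.216.

0.216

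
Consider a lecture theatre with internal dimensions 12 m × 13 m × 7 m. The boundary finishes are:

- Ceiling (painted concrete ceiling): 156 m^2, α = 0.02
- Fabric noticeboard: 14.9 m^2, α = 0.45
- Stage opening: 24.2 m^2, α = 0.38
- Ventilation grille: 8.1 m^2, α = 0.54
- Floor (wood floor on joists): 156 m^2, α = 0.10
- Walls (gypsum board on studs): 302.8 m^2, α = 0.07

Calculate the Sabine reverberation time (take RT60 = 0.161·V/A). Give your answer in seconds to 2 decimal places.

2.92 seconds

Equivalent absorption area: A = 156·0.02 + 14.9·0.45 + 24.2·0.38 + 8.1·0.54 + 156·0.10 + 302.8·0.07 = 60.191 m^2.
V = 12·13·7 = 1092 m³.
T = 0.161 V/A = 0.161·1092/60.191 = 2.92 s.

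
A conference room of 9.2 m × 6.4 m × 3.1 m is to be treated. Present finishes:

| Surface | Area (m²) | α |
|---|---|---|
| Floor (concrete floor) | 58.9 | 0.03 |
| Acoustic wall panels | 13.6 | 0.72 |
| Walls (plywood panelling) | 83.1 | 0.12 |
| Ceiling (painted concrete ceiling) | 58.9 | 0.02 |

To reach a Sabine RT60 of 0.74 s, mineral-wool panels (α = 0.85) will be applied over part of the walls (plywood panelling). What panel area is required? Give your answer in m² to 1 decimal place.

A₁ = Σ Sᵢαᵢ = 58.9·0.03 + 13.6·0.72 + 83.1·0.12 + 58.9·0.02 = 22.709 sabins.
V = 182.528 m³. Target absorption A₂ = 0.161 × 182.528 / 0.74 = 39.712 sabins.
Absorption to add: 39.712 − 22.709 = 17.003 sabins.
Each m² of panel replacing the walls (plywood panelling) adds (0.85 − 0.12) = 0.73 sabins.
Area = ΔA/Δα = 17.003/0.73 = 23.3 m².

23.3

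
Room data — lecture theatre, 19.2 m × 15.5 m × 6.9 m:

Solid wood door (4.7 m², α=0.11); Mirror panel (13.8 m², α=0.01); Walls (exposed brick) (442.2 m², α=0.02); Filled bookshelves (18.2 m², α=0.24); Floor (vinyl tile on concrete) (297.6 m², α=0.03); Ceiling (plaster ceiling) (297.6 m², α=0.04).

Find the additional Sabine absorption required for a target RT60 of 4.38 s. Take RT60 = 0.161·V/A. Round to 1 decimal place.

Total absorption A₁ = 4.7×0.11 + 13.8×0.01 + 442.2×0.02 + 18.2×0.24 + 297.6×0.03 + 297.6×0.04
  = 0.517 + 0.138 + 8.844 + 4.368 + 8.928 + 11.904 = 34.699 m² sabins.
Target A₂ = 0.161·2053.44/4.38 = 75.480 sabins (V = 2053.44 m³).
Additional absorption ΔA = 75.480 − 34.699 = 40.8 sabins.

40.8 sabins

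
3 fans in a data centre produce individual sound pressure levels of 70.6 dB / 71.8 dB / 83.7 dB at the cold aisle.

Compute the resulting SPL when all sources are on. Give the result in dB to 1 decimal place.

Converting to relative power and adding: 10^(70.6/10) + 10^(71.8/10) + 10^(83.7/10) = 2.61e+08.
Back to dB: 10·log₁₀ Σ = 84.2 dB.

84.2 dB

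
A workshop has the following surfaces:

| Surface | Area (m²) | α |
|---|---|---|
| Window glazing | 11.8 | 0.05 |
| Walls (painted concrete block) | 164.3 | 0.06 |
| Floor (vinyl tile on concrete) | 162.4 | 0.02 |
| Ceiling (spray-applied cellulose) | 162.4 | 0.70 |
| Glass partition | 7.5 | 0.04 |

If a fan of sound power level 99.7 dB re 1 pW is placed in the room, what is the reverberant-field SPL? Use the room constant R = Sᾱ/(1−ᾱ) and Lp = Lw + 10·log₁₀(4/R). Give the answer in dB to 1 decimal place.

Σ(Sᵢαᵢ) = 11.8×0.05 + 164.3×0.06 + 162.4×0.02 + 162.4×0.70 + 7.5×0.04 = 127.676; total area S = 508.4 m².
ᾱ = 127.676/508.4 = 0.2511; R = Sᾱ/(1−ᾱ) = 127.676/(1−0.2511) = 170.485 m².
Lp = 99.7 + 10·log₁₀(4/170.485) = 99.7 + (-16.30) = 83.4 dB.

83.4 dB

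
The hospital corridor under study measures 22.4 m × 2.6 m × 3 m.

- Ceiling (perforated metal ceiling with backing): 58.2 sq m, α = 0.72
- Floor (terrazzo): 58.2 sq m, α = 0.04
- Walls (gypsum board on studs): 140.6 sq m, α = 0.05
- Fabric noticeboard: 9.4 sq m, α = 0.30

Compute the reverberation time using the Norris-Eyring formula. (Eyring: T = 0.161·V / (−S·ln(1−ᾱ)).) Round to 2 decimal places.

Total surface area S = 58.2 + 58.2 + 140.6 + 9.4 = 266.4 sq m.
Absorption A = 58.2·0.72 + 58.2·0.04 + 140.6·0.05 + 9.4·0.30 = 54.082 sabins.
ᾱ = 54.082 / 266.4 = 0.2030.
Eyring denominator: −S ln(1−ᾱ) = 60.446.
V = 22.4 × 2.6 × 3 = 174.72 m³.
RT60 = 0.161 × 174.72 / 60.446 = 0.47 s.

0.47 s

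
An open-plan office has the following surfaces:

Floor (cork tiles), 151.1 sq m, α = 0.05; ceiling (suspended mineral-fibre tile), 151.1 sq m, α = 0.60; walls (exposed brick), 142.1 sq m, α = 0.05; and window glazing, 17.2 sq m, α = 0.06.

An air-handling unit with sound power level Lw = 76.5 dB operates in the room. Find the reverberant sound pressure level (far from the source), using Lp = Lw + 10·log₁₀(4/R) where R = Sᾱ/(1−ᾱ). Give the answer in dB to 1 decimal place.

A = 106.352 sabins; S = 461.5 sq m.
ᾱ = 106.352/461.5 = 0.2304; R = Sᾱ/(1−ᾱ) = 106.352/(1−0.2304) = 138.191 sq m.
Lp = Lw + 10 log₁₀(4/R) = 76.5 -15.38 = 61.1 dB.

61.1 dB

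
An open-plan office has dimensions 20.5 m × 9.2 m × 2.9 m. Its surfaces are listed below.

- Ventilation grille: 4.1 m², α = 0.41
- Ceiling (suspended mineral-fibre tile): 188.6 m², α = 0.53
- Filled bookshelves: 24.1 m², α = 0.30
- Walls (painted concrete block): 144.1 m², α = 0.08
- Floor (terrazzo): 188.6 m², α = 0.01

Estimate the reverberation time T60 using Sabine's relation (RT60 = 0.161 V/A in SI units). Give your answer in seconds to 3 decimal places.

Equivalent absorption area: A = 4.1×0.41 + 188.6×0.53 + 24.1×0.30 + 144.1×0.08 + 188.6×0.01 = 122.283 m².
V = 20.5·9.2·2.9 = 546.94 m³.
T = 0.161 V/A = 0.161·546.94/122.283 = 0.720 s.

0.720 s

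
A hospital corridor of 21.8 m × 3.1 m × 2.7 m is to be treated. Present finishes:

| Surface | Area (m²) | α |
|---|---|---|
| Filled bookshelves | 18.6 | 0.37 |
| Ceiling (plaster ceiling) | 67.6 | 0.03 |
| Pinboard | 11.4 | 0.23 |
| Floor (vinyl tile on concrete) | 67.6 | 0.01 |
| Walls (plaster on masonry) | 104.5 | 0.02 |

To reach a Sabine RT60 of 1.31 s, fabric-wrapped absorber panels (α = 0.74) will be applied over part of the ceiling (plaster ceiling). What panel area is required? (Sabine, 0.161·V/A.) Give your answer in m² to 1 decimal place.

11.4

Summing Sᵢαᵢ: 6.882 + 2.028 + 2.622 + 0.676 + 2.090 → A₁ = 14.298 sabins.
Required A₂ = 0.161·182.466/1.31 = 22.425 sabins.
ΔA needed = 22.425 − 14.298 = 8.127 sabins.
Each m² of panel replacing the ceiling (plaster ceiling) adds (0.74 − 0.03) = 0.71 sabins.
Area = ΔA/Δα = 8.127/0.71 = 11.4 m².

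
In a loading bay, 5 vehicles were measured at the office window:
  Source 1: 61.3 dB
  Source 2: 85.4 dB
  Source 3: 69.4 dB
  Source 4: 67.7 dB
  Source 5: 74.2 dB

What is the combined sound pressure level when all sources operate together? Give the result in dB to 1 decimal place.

85.9 dB

Σ 10^(Lᵢ/10) = 3.89e+08.
L_total = 10·log₁₀(3.89e+08) = 85.9 dB.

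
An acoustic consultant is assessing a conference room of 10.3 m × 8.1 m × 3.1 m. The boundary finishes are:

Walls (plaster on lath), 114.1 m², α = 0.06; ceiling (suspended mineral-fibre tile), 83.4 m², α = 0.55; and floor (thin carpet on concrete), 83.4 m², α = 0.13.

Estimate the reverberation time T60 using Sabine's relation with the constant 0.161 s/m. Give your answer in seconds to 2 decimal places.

Equivalent absorption area: A = 114.1·0.06 + 83.4·0.55 + 83.4·0.13 = 63.558 m².
V = 10.3·8.1·3.1 = 258.633 m³.
RT60 = 0.161 · V / A = 0.161 × 258.633 / 63.558 = 0.66 s.

0.66 s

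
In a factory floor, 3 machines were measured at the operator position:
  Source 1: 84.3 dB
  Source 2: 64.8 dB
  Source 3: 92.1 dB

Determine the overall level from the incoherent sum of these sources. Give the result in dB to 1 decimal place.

92.8 dB

Sum in the linear (power) domain: Σ 10^(Lᵢ/10) = 10^(84.3/10) + 10^(64.8/10) + 10^(92.1/10) = 1.894e+09.
L_total = 10·log₁₀(1.894e+09) = 92.8 dB.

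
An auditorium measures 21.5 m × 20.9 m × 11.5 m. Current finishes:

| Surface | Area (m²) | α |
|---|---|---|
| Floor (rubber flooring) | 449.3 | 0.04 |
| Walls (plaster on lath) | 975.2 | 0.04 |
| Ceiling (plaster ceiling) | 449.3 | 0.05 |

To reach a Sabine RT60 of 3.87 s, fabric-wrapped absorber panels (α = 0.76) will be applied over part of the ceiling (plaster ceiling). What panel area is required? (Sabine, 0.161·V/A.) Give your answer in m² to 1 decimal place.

Summing Sᵢαᵢ: 17.972 + 39.008 + 22.465 → A₁ = 79.445 sabins.
Required A₂ = 0.161·5167.525/3.87 = 214.980 sabins.
Absorption to add: 214.980 − 79.445 = 135.535 sabins.
Each m² of panel replacing the ceiling (plaster ceiling) adds (0.76 − 0.05) = 0.71 sabins.
Area = ΔA/Δα = 135.535/0.71 = 190.9 m².

190.9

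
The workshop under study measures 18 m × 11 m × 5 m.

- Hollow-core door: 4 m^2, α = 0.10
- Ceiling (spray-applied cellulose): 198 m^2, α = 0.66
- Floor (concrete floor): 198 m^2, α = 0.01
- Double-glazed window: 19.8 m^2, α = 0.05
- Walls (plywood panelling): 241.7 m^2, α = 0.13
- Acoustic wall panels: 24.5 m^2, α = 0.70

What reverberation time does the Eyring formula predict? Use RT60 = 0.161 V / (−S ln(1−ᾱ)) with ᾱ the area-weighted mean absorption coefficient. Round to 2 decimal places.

Total surface area S = 4 + 198 + 198 + 19.8 + 241.7 + 24.5 = 686.0 m^2.
Σ(Sᵢαᵢ) = 4×0.10 + 198×0.66 + 198×0.01 + 19.8×0.05 + 241.7×0.13 + 24.5×0.70 = 182.621.
ᾱ = 182.621 / 686.0 = 0.2662.
Eyring denominator: −S ln(1−ᾱ) = 212.330.
V = 18 × 11 × 5 = 990 m³.
T = 0.161·V/[−S·ln(1−ᾱ)] = 0.161·990/212.330 = 0.75 s.

0.75 s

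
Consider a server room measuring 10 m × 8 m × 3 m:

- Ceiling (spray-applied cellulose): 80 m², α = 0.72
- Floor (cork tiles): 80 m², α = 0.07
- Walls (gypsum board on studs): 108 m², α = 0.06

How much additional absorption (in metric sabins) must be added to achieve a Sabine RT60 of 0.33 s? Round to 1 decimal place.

47.4 sabins

Summing Sᵢαᵢ: 57.600 + 5.600 + 6.480 → A₁ = 69.680 sabins.
Target A₂ = 0.161·240/0.33 = 117.091 sabins (V = 240 m³).
Additional absorption ΔA = 117.091 − 69.680 = 47.4 sabins.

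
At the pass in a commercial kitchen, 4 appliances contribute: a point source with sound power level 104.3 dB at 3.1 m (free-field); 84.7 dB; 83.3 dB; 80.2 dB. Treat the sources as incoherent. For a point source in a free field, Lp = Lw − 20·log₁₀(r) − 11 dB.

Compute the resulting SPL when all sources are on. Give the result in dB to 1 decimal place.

89.2 dB

Source at 3.1 m: Lp = 104.3 − 20·log₁₀(3.1) − 11 = 83.5 dB.
Σ 10^(Lᵢ/10) = 8.375e+08.
L_total = 10·log₁₀(8.375e+08) = 89.2 dB.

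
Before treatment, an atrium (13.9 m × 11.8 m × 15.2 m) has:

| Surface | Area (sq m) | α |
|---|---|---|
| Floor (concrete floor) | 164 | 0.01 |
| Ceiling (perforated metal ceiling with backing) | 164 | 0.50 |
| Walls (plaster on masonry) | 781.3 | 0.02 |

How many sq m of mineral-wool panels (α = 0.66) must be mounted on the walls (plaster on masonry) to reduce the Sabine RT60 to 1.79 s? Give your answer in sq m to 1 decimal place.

195.3

Equivalent absorption area: A₁ = 164·0.01 + 164·0.50 + 781.3·0.02 = 99.266 sq m.
Required A₂ = 0.161·2493.104/1.79 = 224.240 sabins.
Absorption to add: 224.240 − 99.266 = 124.974 sabins.
Each sq m of panel replacing the walls (plaster on masonry) adds (0.66 − 0.02) = 0.64 sabins.
Panel area = 124.974 / 0.64 = 195.3 sq m.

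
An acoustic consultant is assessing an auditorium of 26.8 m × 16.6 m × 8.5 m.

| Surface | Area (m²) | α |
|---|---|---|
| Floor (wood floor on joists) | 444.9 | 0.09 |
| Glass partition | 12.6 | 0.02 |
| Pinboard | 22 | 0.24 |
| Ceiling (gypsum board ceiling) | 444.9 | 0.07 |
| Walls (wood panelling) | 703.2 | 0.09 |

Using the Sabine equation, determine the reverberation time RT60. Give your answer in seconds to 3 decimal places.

Total absorption A = 444.9*0.09 + 12.6*0.02 + 22*0.24 + 444.9*0.07 + 703.2*0.09
  = 40.041 + 0.252 + 5.280 + 31.143 + 63.288 = 140.004 m² sabins.
Room volume: 3781.48 m³.
RT60 = 0.161 · V / A = 0.161 × 3781.48 / 140.004 = 4.349 s.

4.349 seconds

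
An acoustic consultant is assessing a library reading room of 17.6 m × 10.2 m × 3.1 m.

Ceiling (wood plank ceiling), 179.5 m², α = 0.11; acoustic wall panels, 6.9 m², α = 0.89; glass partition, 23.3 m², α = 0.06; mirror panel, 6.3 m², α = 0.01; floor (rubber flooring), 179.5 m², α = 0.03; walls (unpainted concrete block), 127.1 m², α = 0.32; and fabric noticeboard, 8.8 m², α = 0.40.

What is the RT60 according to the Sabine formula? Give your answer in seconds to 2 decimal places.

1.16 sec

A = Σ Sᵢαᵢ = 179.5×0.11 + 6.9×0.89 + 23.3×0.06 + 6.3×0.01 + 179.5×0.03 + 127.1×0.32 + 8.8×0.40 = 76.924 sabins.
Room volume: 556.512 m³.
RT60 = 0.161 · V / A = 0.161 × 556.512 / 76.924 = 1.16 s.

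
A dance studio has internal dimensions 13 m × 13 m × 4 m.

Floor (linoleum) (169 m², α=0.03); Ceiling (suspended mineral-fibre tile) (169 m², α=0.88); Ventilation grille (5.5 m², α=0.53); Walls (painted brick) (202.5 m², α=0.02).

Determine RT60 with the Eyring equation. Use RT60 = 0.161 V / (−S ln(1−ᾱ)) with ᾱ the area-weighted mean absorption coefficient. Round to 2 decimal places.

S = Σ Sᵢ = 546.0 m².
Absorption A = 169·0.03 + 169·0.88 + 5.5·0.53 + 202.5·0.02 = 160.755 sabins.
ᾱ = 160.755 / 546.0 = 0.2944.
Eyring denominator: −S ln(1−ᾱ) = 190.394.
V = 13 × 13 × 4 = 676 m³.
RT60 = 0.161 × 676 / 190.394 = 0.57 s.

0.57 s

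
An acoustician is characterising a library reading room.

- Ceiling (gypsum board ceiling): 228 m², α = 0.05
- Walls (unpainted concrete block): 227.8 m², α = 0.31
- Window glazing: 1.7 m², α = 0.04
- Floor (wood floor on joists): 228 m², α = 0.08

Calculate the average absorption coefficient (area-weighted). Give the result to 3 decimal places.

S = Σ Sᵢ = 228 + 227.8 + 1.7 + 228 = 685.5 m².
Σ(Sᵢαᵢ) = 228·0.05 + 227.8·0.31 + 1.7·0.04 + 228·0.08 = 100.326.
ᾱ = 100.326 / 685.5 = 0.146.

0.146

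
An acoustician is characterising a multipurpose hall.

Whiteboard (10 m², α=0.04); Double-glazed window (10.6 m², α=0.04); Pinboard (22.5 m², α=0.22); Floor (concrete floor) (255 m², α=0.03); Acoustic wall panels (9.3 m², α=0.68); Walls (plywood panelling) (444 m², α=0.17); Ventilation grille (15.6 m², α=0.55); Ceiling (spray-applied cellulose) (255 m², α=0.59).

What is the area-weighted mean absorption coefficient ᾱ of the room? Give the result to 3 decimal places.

0.249

S = Σ Sᵢ = 10 + 10.6 + 22.5 + 255 + 9.3 + 444 + 15.6 + 255 = 1022.0 m².
Weighted sum Σ Sα = 254.258.
ᾱ = A/S = 0.249.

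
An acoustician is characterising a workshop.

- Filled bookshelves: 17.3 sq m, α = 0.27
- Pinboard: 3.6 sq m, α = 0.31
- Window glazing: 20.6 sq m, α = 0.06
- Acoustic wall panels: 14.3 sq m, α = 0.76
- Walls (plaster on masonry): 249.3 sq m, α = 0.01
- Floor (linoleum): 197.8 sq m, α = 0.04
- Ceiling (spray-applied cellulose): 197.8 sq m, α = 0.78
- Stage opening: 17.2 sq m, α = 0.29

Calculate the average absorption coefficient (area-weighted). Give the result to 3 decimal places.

Total surface area S = 717.9 sq m.
Weighted sum Σ Sα = 187.568.
ᾱ = 187.568 / 717.9 = 0.261.

0.261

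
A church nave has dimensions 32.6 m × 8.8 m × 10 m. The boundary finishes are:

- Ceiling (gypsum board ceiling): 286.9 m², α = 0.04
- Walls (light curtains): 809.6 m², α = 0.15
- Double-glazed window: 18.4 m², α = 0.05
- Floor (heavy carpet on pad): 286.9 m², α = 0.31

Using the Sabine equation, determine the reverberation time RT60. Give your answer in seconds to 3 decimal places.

Summing Sᵢαᵢ: 11.476 + 121.440 + 0.920 + 88.939 → A = 222.775 sabins.
V = 32.6·8.8·10 = 2868.8 m³.
Sabine: RT60 = 0.161 × 2868.8 / 222.775 = 2.073 s.

2.073 sec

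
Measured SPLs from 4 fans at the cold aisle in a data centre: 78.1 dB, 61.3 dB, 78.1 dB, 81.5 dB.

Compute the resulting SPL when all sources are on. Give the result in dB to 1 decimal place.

84.3 dB

Σ 10^(Lᵢ/10) = 2.717e+08.
L_total = 10·log₁₀(2.717e+08) = 84.3 dB.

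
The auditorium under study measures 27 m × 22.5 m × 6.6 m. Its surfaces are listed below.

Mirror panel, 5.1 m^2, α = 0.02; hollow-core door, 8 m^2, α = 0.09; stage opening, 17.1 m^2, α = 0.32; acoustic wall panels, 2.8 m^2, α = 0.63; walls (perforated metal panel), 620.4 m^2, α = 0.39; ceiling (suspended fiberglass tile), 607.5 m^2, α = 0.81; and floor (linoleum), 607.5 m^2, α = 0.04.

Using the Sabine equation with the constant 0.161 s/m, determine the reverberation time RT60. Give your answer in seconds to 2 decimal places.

0.84 s

A = Σ Sᵢαᵢ = 5.1*0.02 + 8*0.09 + 17.1*0.32 + 2.8*0.63 + 620.4*0.39 + 607.5*0.81 + 607.5*0.04 = 766.389 sabins.
Room volume: 4009.5 m³.
RT60 = 0.161 · V / A = 0.161 × 4009.5 / 766.389 = 0.84 s.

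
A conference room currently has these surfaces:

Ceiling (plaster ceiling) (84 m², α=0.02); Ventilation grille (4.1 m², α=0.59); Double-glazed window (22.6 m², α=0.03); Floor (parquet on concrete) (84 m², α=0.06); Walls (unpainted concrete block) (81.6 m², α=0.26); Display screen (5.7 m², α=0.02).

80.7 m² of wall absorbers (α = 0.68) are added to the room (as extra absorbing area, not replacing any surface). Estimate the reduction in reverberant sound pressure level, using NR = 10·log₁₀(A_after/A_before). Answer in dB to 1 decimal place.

4.4 dB

Total absorption A_before = 84*0.02 + 4.1*0.59 + 22.6*0.03 + 84*0.06 + 81.6*0.26 + 5.7*0.02
  = 1.680 + 2.419 + 0.678 + 5.040 + 21.216 + 0.114 = 31.147 m² sabins.
Treatment contributes 80.7·0.68 = 54.876 sabins.
A_after = 31.147 + 54.876 = 86.023 sabins.
NR = 10·log₁₀(86.023/31.147) = 4.4 dB.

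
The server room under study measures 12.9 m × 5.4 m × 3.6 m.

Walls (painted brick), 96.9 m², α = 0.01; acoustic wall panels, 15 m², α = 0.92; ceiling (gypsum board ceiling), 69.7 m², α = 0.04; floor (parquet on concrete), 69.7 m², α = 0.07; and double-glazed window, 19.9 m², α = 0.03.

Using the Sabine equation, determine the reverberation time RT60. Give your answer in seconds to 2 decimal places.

A = Σ Sᵢαᵢ = 96.9×0.01 + 15×0.92 + 69.7×0.04 + 69.7×0.07 + 19.9×0.03 = 23.033 sabins.
V = 12.9·5.4·3.6 = 250.776 m³.
RT60 = 0.161 · V / A = 0.161 × 250.776 / 23.033 = 1.75 s.

1.75 sec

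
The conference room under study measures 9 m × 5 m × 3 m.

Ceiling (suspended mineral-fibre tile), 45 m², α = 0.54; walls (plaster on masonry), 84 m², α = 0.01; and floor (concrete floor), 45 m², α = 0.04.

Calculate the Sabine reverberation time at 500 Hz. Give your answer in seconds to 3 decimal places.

0.807 s

A = Σ Sᵢαᵢ = 45·0.54 + 84·0.01 + 45·0.04 = 26.940 sabins.
Volume V = 9 × 5 × 3 = 135 m³.
Sabine: RT60 = 0.161 × 135 / 26.940 = 0.807 s.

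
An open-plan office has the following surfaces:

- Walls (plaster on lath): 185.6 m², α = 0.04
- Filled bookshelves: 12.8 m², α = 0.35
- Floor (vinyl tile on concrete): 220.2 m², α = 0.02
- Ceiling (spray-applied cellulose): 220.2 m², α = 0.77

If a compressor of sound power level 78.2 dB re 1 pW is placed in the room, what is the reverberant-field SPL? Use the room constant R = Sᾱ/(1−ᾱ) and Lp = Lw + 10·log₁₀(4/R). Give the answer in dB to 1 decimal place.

A = 185.862 sabins; S = 638.8 m².
ᾱ = 0.2910, so room constant R = A/(1−ᾱ) = 262.147 m².
Lp = 78.2 + 10·log₁₀(4/262.147) = 78.2 + (-18.16) = 60.0 dB.

60.0 dB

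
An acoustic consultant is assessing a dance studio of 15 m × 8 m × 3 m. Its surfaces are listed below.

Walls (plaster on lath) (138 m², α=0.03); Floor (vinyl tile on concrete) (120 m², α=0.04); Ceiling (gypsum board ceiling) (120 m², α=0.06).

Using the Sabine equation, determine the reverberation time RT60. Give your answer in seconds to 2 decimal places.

3.59 s

Summing Sᵢαᵢ: 4.140 + 4.800 + 7.200 → A = 16.140 sabins.
Volume V = 15 × 8 × 3 = 360 m³.
T = 0.161 V/A = 0.161·360/16.140 = 3.59 s.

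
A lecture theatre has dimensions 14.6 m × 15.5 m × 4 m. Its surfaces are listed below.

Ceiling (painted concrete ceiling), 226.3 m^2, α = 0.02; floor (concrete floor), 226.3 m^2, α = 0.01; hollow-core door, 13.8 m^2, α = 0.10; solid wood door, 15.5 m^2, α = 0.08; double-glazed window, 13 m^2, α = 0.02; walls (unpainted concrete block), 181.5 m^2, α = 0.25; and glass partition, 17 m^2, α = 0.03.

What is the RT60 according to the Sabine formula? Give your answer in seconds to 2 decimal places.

2.62 sec

Summing Sᵢαᵢ: 4.526 + 2.263 + 1.380 + 1.240 + 0.260 + 45.375 + 0.510 → A = 55.554 sabins.
Volume V = 14.6 × 15.5 × 4 = 905.2 m³.
Sabine: RT60 = 0.161 × 905.2 / 55.554 = 2.62 s.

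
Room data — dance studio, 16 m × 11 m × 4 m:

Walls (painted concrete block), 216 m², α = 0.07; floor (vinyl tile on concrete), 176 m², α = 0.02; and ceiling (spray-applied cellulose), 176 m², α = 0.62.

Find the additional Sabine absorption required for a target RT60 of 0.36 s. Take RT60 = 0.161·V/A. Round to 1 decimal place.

187.1 sabins

Total absorption A₁ = 216×0.07 + 176×0.02 + 176×0.62
  = 15.120 + 3.520 + 109.120 = 127.760 m² sabins.
V = 704 m³. Required absorption A₂ = 0.161 × 704 / 0.36 = 314.844 sabins.
ΔA = A₂ − A₁ = 314.844 − 127.760 = 187.1 sabins.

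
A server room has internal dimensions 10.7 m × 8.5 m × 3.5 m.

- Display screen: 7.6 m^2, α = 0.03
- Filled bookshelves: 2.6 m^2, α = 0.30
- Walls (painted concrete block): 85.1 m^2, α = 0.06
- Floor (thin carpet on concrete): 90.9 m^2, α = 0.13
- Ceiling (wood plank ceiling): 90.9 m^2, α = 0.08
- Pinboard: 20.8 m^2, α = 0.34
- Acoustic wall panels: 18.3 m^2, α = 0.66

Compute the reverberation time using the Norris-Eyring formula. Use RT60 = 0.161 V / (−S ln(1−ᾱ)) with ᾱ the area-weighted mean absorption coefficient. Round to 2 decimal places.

S = Σ Sᵢ = 316.2 m^2.
Σ(Sᵢαᵢ) = 7.6·0.03 + 2.6·0.30 + 85.1·0.06 + 90.9·0.13 + 90.9·0.08 + 20.8·0.34 + 18.3·0.66 = 44.353.
Mean coefficient ᾱ = A/S = 0.1403.
−S·ln(1−ᾱ) = −316.2 × ln(1 − 0.1403) = 47.801.
V = 10.7 × 8.5 × 3.5 = 318.325 m³.
T = 0.161·V/[−S·ln(1−ᾱ)] = 0.161·318.325/47.801 = 1.07 s.

1.07 sec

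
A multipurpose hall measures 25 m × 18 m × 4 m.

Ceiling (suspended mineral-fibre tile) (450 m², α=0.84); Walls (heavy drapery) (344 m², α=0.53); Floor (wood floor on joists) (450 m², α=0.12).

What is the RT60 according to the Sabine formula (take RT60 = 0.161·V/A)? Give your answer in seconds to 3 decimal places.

Summing Sᵢαᵢ: 378.000 + 182.320 + 54.000 → A = 614.320 sabins.
Volume V = 25 × 18 × 4 = 1800 m³.
RT60 = 0.161 · V / A = 0.161 × 1800 / 614.320 = 0.472 s.

0.472 seconds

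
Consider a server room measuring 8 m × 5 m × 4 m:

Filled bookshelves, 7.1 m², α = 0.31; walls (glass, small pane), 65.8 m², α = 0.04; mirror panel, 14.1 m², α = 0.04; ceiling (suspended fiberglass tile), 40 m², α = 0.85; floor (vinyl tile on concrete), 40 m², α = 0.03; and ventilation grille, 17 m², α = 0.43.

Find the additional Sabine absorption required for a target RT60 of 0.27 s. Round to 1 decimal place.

Summing Sᵢαᵢ: 2.201 + 2.632 + 0.564 + 34.000 + 1.200 + 7.310 → A₁ = 47.907 sabins.
V = 160 m³. Required absorption A₂ = 0.161 × 160 / 0.27 = 95.407 sabins.
Additional absorption ΔA = 95.407 − 47.907 = 47.5 sabins.

47.5 sabins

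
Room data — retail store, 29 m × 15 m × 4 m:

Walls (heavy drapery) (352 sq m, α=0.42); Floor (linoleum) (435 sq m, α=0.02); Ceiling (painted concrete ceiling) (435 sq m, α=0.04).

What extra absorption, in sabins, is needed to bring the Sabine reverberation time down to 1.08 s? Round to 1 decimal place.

85.4 sabins

Total absorption A₁ = 352*0.42 + 435*0.02 + 435*0.04
  = 147.840 + 8.700 + 17.400 = 173.940 sq m sabins.
For T = 1.08 s, need A₂ = 0.161·V/T = 0.161·1740/1.08 = 259.389 sabins.
ΔA = A₂ − A₁ = 259.389 − 173.940 = 85.4 sabins.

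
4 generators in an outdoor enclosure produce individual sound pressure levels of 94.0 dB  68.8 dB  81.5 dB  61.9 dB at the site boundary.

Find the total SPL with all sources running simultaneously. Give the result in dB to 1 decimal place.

94.3 dB

Σ 10^(Lᵢ/10) = 2.662e+09.
Back to dB: 10·log₁₀ Σ = 94.3 dB.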